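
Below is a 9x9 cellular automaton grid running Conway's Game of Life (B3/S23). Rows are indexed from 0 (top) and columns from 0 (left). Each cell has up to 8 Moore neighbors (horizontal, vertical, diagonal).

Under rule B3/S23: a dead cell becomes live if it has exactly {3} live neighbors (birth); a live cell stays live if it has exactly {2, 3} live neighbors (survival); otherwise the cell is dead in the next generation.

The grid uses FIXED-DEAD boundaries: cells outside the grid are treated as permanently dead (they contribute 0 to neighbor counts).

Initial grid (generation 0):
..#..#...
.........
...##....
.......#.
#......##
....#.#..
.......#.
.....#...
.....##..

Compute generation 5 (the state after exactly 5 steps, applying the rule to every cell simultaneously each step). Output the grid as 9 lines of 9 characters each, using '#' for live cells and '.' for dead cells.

Simulating step by step:
Generation 0 (given above): 14 live cells
Generation 1: 14 live cells
.........
...##....
.........
.......##
......###
......#.#
.....##..
.....#...
.....##..
Generation 2: 10 live cells
.........
.........
.........
......#.#
......#..
........#
.....###.
....#....
.....##..
Generation 3: 8 live cells
.........
.........
.........
.......#.
.........
.....#...
.....###.
....#..#.
.....#...
Generation 4: 6 live cells
.........
.........
.........
.........
.........
.....#...
....##.#.
....#..#.
.........
Generation 5: 8 live cells
(generation 5 grid is the final answer)

Answer: .........
.........
.........
.........
.........
....###..
....##...
....###..
.........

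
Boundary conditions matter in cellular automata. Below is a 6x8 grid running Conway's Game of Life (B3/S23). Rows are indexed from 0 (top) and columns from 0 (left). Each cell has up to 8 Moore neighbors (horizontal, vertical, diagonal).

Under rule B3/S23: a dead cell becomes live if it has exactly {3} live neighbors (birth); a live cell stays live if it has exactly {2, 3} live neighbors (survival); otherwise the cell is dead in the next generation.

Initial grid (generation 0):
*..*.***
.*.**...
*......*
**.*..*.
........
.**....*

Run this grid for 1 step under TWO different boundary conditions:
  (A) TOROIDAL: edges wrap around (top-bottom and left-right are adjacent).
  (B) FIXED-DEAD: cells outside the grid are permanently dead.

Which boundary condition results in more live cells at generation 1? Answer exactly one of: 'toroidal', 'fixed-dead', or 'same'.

Answer: toroidal

Derivation:
Under TOROIDAL boundary, generation 1:
...*.***
.*****..
...**..*
**......
.......*
.**....*
Population = 18

Under FIXED-DEAD boundary, generation 1:
..**.**.
******.*
*..**...
**......
*.......
........
Population = 17

Comparison: toroidal=18, fixed-dead=17 -> toroidal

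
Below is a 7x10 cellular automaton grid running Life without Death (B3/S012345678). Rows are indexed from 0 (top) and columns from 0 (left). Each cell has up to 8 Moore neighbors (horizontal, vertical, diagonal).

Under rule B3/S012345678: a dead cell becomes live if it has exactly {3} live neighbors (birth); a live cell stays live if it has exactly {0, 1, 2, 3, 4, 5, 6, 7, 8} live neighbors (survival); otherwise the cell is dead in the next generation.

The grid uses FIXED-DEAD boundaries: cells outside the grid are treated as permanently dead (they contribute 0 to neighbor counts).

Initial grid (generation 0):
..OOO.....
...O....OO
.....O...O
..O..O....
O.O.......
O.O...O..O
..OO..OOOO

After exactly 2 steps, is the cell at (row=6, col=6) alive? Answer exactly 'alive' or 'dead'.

Simulating step by step:
Generation 0 (given above): 22 live cells
Generation 1: 28 live cells
..OOO.....
..OO....OO
....OO..OO
.OO..O....
O.OO......
O.O...O..O
.OOO..OOOO
Generation 2: 30 live cells
..OOO.....
..OO.O..OO
.O..OO..OO
.OO..O....
O.OO......
O.O...O..O
.OOO..OOOO

Cell (6,6) at generation 2: 1 -> alive

Answer: alive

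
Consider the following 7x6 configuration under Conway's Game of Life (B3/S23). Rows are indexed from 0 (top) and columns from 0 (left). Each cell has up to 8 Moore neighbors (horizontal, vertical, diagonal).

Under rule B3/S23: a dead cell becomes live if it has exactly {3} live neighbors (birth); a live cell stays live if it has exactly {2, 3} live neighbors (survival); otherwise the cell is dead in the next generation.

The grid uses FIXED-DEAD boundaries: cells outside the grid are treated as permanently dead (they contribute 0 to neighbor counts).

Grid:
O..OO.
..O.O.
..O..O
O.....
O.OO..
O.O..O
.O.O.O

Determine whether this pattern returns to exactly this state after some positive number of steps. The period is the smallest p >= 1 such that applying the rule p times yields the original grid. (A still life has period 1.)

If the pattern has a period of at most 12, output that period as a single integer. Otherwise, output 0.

Answer: 0

Derivation:
Simulating and comparing each generation to the original:
Gen 0 (original, given above): 17 live cells
Gen 1: 17 live cells, differs from original
Gen 2: 12 live cells, differs from original
Gen 3: 12 live cells, differs from original
Gen 4: 12 live cells, differs from original
Gen 5: 6 live cells, differs from original
Gen 6: 2 live cells, differs from original
Gen 7: 0 live cells, differs from original
Gen 8: 0 live cells, differs from original
Gen 9: 0 live cells, differs from original
Gen 10: 0 live cells, differs from original
Gen 11: 0 live cells, differs from original
Gen 12: 0 live cells, differs from original
No period found within 12 steps.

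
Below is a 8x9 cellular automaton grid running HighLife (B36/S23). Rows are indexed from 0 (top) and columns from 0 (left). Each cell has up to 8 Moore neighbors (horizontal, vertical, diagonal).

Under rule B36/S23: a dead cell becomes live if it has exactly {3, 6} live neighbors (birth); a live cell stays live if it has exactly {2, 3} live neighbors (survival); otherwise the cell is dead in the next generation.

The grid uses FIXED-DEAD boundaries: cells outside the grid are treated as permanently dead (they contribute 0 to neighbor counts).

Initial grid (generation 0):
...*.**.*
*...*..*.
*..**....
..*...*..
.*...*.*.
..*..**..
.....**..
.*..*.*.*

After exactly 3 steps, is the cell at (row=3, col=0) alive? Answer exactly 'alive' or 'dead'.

Answer: alive

Derivation:
Simulating step by step:
Generation 0 (given above): 24 live cells
Generation 1: 25 live cells
....****.
......**.
.*.***...
.******..
.**..*.*.
....*..*.
....*....
......**.
Generation 2: 17 live cells
.....*.*.
...*.*.*.
.*.....*.
*........
.*.....*.
...****..
.....***.
.........
Generation 3: 13 live cells
....*....
....*..**
......*..
**.......
....***..
....*....
.......*.
......*..

Cell (3,0) at generation 3: 1 -> alive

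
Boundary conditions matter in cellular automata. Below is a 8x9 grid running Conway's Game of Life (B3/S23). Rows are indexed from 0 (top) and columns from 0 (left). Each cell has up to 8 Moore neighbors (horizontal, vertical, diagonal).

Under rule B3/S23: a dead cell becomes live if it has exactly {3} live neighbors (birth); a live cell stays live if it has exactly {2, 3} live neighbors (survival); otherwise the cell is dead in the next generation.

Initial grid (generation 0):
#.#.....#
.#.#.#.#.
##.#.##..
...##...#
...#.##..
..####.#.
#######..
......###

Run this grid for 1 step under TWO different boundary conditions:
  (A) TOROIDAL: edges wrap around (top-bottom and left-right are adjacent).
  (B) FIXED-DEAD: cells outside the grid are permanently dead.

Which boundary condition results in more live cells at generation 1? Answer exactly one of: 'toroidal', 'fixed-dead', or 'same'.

Answer: fixed-dead

Derivation:
Under TOROIDAL boundary, generation 1:
###......
...#.#.#.
##.#.####
#..#...#.
......##.
.......#.
##.......
....#.#..
Population = 23

Under FIXED-DEAD boundary, generation 1:
.##......
...#.#.#.
##.#.###.
...#...#.
......##.
.......#.
.#......#
.####.##.
Population = 24

Comparison: toroidal=23, fixed-dead=24 -> fixed-dead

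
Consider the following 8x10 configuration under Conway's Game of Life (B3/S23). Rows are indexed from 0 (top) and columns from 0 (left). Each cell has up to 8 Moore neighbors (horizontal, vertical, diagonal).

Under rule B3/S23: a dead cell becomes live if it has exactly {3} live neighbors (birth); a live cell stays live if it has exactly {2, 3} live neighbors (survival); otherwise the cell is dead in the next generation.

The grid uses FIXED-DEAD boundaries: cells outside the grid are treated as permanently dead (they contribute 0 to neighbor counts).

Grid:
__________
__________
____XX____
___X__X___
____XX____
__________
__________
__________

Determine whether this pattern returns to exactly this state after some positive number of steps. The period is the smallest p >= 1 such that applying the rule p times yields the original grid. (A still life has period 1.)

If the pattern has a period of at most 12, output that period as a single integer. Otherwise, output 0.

Simulating and comparing each generation to the original:
Gen 0 (original, given above): 6 live cells
Gen 1: 6 live cells, MATCHES original -> period = 1

Answer: 1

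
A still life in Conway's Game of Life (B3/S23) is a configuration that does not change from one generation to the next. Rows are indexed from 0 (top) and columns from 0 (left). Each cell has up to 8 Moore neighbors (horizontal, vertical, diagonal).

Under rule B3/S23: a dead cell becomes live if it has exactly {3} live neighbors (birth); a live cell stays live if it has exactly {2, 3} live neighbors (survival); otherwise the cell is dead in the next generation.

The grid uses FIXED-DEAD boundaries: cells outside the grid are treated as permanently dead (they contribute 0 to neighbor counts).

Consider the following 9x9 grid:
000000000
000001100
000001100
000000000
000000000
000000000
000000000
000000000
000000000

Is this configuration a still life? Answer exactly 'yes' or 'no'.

Answer: yes

Derivation:
Compute generation 1 and compare to generation 0 (given above):
Generation 1:
000000000
000001100
000001100
000000000
000000000
000000000
000000000
000000000
000000000
The grids are IDENTICAL -> still life.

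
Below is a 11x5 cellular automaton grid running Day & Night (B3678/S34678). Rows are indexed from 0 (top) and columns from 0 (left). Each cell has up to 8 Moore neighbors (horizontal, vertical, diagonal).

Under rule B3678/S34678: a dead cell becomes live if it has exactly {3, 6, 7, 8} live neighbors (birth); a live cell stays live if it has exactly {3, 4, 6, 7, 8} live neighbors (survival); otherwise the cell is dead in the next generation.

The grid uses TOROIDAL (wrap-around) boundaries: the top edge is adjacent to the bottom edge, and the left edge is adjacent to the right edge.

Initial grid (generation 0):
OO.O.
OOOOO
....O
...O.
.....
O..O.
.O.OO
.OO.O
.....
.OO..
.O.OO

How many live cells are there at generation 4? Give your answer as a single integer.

Answer: 16

Derivation:
Simulating step by step:
Generation 0 (given above): 23 live cells
Generation 1: 23 live cells
O.O.O
.OOO.
.O..O
.....
....O
..O..
.O.OO
..O..
O..O.
O.OO.
.OOOO
Generation 2: 21 live cells
OOOOO
.OOO.
O..O.
O....
.....
O...O
...O.
OOO..
...O.
O...O
...O.
Generation 3: 18 live cells
OOO.O
..O.O
.....
....O
O...O
.....
..O..
..OOO
..O..
...OO
...OO
Generation 4: 16 live cells
OOOOO
.....
...O.
O....
.....
.....
.....
.OOO.
..OO.
..OOO
.O...
Population at generation 4: 16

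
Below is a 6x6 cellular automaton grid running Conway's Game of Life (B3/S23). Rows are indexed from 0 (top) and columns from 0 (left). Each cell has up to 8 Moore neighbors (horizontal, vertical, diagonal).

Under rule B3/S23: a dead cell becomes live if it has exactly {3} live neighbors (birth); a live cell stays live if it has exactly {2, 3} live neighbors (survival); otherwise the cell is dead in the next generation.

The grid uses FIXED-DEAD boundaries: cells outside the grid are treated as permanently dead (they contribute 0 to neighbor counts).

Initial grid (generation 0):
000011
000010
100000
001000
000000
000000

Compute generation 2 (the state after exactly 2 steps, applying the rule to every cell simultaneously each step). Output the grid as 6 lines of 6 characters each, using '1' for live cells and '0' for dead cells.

Answer: 000011
000011
000000
000000
000000
000000

Derivation:
Simulating step by step:
Generation 0 (given above): 5 live cells
Generation 1: 4 live cells
000011
000011
000000
000000
000000
000000
Generation 2: 4 live cells
(generation 2 grid is the final answer)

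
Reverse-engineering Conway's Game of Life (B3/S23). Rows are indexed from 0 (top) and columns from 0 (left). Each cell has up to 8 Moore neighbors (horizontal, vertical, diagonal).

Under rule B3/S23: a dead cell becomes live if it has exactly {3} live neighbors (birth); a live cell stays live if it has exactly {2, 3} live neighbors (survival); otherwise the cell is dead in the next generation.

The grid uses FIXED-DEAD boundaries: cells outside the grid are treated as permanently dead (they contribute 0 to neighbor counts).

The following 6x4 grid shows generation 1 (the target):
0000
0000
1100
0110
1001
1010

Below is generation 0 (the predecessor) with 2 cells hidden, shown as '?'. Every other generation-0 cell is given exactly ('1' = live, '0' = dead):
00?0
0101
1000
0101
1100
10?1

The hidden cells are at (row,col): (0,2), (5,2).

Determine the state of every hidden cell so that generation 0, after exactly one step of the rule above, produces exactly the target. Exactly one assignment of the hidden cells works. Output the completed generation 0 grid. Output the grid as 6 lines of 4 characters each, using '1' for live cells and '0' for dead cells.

Hidden generation-0 cells (in order): (0,2), (5,2).
A hidden cell only influences target cells in its own 3x3 neighborhood. Try each of the 2^2 = 4 assignments, step the completed generation 0 forward once under B3/S23, and compare with the target:
  (0,2)=0 (5,2)=0 -> step gives (4,1)='1' but target has '0' -> reject
  (0,2)=0 (5,2)=1 -> step reproduces the target at every cell -> ACCEPT
  (0,2)=1 (5,2)=0 -> step gives (0,2)='1' but target has '0' -> reject
  (0,2)=1 (5,2)=1 -> step gives (0,2)='1' but target has '0' -> reject
Unique solution: (0,2)=dead, (5,2)=live.
Check: live-neighbor counts of every cell in the completed generation 0:
1121
2120
2342
4330
3453
2421
Applying B3/S23 to generation 0 with these counts gives:
0000
0000
1100
0110
1001
1010
which matches the target exactly.

Answer: 0000
0101
1000
0101
1100
1011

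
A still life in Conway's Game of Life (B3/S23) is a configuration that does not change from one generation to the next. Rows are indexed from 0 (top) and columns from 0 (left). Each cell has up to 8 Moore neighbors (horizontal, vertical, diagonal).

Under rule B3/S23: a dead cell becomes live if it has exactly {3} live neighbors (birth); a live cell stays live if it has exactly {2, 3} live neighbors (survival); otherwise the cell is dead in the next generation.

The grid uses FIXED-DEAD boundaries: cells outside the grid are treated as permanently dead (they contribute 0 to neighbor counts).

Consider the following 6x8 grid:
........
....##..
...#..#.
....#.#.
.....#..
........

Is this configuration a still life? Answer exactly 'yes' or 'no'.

Answer: yes

Derivation:
Compute generation 1 and compare to generation 0 (given above):
Generation 1:
........
....##..
...#..#.
....#.#.
.....#..
........
The grids are IDENTICAL -> still life.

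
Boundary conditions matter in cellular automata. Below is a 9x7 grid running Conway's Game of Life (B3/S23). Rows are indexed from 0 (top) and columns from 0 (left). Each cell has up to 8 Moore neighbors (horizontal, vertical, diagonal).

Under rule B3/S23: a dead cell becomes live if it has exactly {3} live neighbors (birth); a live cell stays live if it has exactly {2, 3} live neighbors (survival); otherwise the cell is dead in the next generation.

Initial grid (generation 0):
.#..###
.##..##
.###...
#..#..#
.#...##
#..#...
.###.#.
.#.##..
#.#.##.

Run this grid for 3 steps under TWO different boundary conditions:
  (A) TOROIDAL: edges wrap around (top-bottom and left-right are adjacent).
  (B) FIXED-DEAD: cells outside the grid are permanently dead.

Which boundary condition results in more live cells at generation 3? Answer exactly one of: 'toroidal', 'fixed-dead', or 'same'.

Under TOROIDAL boundary, generation 3:
#....##
....#..
....##.
###....
###....
#.....#
#.....#
.#....#
#.....#
Population = 20

Under FIXED-DEAD boundary, generation 3:
.#.....
#.#....
#.#....
#.#....
.#.....
#.#....
###....
#.#....
.#.....
Population = 16

Comparison: toroidal=20, fixed-dead=16 -> toroidal

Answer: toroidal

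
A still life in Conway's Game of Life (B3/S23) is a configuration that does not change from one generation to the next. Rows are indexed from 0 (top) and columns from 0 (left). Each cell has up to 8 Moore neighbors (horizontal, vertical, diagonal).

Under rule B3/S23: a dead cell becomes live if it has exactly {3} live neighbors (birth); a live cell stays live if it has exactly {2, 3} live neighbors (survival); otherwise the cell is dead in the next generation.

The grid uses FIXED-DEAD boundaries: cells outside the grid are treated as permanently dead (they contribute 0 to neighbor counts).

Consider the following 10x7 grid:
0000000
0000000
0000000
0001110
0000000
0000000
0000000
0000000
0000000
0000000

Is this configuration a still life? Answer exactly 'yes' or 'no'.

Answer: no

Derivation:
Compute generation 1 and compare to generation 0 (given above):
Generation 1:
0000000
0000000
0000100
0000100
0000100
0000000
0000000
0000000
0000000
0000000
Cell (2,4) differs: gen0=0 vs gen1=1 -> NOT a still life.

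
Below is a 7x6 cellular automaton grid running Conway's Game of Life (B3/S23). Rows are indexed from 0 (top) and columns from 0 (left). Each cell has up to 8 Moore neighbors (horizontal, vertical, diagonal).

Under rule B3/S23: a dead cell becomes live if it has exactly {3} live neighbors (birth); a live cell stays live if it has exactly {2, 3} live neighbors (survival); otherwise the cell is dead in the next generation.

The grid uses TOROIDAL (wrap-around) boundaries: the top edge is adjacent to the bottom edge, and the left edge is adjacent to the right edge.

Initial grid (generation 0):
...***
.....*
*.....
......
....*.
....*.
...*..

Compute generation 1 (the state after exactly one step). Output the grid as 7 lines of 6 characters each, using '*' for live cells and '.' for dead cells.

Answer: ...*.*
*....*
......
......
......
...**.
...*.*

Derivation:
Simulating step by step:
Generation 0 (given above): 8 live cells
Generation 1: 8 live cells
(generation 1 grid is the final answer)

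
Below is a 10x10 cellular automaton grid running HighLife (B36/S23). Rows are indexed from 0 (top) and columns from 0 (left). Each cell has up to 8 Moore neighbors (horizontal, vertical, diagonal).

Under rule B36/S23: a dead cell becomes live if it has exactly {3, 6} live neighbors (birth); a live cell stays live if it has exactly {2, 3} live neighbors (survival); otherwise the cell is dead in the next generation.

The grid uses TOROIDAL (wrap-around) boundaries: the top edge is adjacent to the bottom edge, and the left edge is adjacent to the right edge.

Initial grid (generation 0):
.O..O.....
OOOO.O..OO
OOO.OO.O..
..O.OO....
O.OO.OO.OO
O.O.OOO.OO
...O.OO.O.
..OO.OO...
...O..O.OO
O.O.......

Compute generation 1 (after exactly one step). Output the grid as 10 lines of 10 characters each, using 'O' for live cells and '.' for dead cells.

Answer: ....O.....
.....OO.OO
...O....O.
.O.O...OO.
O.O.O...O.
O.O....O..
.O..O...O.
..OO....OO
.O.OOOOO.O
OOOO.....O

Derivation:
Simulating step by step:
Generation 0 (given above): 46 live cells
Generation 1: 37 live cells
(generation 1 grid is the final answer)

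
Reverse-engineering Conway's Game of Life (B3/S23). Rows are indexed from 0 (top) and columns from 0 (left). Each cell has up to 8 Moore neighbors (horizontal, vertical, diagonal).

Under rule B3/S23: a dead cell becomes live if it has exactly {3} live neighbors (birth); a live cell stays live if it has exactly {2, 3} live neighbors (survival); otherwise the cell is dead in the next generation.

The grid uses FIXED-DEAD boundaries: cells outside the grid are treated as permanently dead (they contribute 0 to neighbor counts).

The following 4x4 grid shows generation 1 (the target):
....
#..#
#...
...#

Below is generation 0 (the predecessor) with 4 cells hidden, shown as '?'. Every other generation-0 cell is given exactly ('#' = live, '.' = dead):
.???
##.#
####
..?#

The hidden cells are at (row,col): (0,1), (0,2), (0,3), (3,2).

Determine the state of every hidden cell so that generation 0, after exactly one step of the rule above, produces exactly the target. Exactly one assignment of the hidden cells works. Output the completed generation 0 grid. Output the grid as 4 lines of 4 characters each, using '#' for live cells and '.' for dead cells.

Hidden generation-0 cells (in order): (0,1), (0,2), (0,3), (3,2).
A hidden cell only influences target cells in its own 3x3 neighborhood. Try each of the 2^4 = 16 assignments, step the completed generation 0 forward once under B3/S23, and compare with the target:
  (0,1)=. (0,2)=. (0,3)=. (3,2)=. -> step gives (2,3)='#' but target has '.' -> reject
  (0,1)=. (0,2)=. (0,3)=. (3,2)=# -> step reproduces the target at every cell -> ACCEPT
  (0,1)=. (0,2)=. (0,3)=# (3,2)=. -> step gives (0,2)='#' but target has '.' -> reject
  (0,1)=. (0,2)=. (0,3)=# (3,2)=# -> step gives (0,2)='#' but target has '.' -> reject
  (0,1)=. (0,2)=# (0,3)=. (3,2)=. -> step gives (0,1)='#' but target has '.' -> reject
  (0,1)=. (0,2)=# (0,3)=. (3,2)=# -> step gives (0,1)='#' but target has '.' -> reject
  (0,1)=. (0,2)=# (0,3)=# (3,2)=. -> step gives (0,1)='#' but target has '.' -> reject
  (0,1)=. (0,2)=# (0,3)=# (3,2)=# -> step gives (0,1)='#' but target has '.' -> reject
  (0,1)=# (0,2)=. (0,3)=. (3,2)=. -> step gives (0,0)='#' but target has '.' -> reject
  (0,1)=# (0,2)=. (0,3)=. (3,2)=# -> step gives (0,0)='#' but target has '.' -> reject
  (0,1)=# (0,2)=. (0,3)=# (3,2)=. -> step gives (0,0)='#' but target has '.' -> reject
  (0,1)=# (0,2)=. (0,3)=# (3,2)=# -> step gives (0,0)='#' but target has '.' -> reject
  (0,1)=# (0,2)=# (0,3)=. (3,2)=. -> step gives (0,0)='#' but target has '.' -> reject
  (0,1)=# (0,2)=# (0,3)=. (3,2)=# -> step gives (0,0)='#' but target has '.' -> reject
  (0,1)=# (0,2)=# (0,3)=# (3,2)=. -> step gives (0,0)='#' but target has '.' -> reject
  (0,1)=# (0,2)=# (0,3)=# (3,2)=# -> step gives (0,0)='#' but target has '.' -> reject
Unique solution: (0,1)=dead, (0,2)=dead, (0,3)=dead, (3,2)=live.
Check: live-neighbor counts of every cell in the completed generation 0:
2221
3452
3564
2443
Applying B3/S23 to generation 0 with these counts gives:
....
#..#
#...
...#
which matches the target exactly.

Answer: ....
##.#
####
..##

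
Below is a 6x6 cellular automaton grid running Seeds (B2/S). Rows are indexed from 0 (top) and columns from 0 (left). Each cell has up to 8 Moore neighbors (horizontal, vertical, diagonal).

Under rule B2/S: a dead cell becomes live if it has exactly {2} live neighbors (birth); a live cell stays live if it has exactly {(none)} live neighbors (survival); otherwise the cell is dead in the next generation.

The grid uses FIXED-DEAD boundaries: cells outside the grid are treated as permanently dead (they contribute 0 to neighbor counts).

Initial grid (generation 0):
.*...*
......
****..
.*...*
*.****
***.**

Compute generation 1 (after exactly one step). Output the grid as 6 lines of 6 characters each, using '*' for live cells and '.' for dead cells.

Simulating step by step:
Generation 0 (given above): 18 live cells
Generation 1: 3 live cells
(generation 1 grid is the final answer)

Answer: ......
...**.
....*.
......
......
......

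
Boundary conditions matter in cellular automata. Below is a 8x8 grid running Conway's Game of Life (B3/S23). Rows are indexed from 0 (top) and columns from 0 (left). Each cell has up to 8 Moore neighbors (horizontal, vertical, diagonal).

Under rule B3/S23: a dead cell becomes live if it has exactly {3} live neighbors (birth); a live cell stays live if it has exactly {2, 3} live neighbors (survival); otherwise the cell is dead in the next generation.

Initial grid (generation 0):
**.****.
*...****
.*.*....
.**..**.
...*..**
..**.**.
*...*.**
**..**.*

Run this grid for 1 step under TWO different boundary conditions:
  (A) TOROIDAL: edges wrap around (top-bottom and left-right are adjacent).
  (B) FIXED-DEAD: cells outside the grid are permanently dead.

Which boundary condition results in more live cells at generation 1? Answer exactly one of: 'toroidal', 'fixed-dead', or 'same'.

Under TOROIDAL boundary, generation 1:
..**....
........
.*.*....
**.*****
.*.*...*
*.**....
..*.....
..*.....
Population = 19

Under FIXED-DEAD boundary, generation 1:
**.*...*
*......*
**.*...*
.*.*****
.*.*...*
..**....
*.*....*
**..**.*
Population = 29

Comparison: toroidal=19, fixed-dead=29 -> fixed-dead

Answer: fixed-dead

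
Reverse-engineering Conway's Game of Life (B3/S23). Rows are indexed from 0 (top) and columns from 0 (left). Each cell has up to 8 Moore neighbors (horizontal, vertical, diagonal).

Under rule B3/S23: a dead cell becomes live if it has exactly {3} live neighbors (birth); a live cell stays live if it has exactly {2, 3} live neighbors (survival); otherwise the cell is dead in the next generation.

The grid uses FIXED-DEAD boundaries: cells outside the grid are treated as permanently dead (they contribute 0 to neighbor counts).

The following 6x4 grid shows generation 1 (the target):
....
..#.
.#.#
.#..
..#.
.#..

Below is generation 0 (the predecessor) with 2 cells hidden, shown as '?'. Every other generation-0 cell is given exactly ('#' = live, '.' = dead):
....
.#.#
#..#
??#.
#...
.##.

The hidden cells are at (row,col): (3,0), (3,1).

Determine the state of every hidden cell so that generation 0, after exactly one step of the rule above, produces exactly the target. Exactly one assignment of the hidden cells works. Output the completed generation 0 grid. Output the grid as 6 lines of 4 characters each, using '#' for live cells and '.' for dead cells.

Answer: ....
.#.#
#..#
..#.
#...
.##.

Derivation:
Hidden generation-0 cells (in order): (3,0), (3,1).
A hidden cell only influences target cells in its own 3x3 neighborhood. Try each of the 2^2 = 4 assignments, step the completed generation 0 forward once under B3/S23, and compare with the target:
  (3,0)=. (3,1)=. -> step reproduces the target at every cell -> ACCEPT
  (3,0)=. (3,1)=# -> step gives (2,0)='#' but target has '.' -> reject
  (3,0)=# (3,1)=. -> step gives (2,0)='#' but target has '.' -> reject
  (3,0)=# (3,1)=# -> step gives (2,0)='#' but target has '.' -> reject
Unique solution: (3,0)=dead, (3,1)=dead.
Check: live-neighbor counts of every cell in the completed generation 0:
1121
2131
1342
2312
1432
2211
Applying B3/S23 to generation 0 with these counts gives:
....
..#.
.#.#
.#..
..#.
.#..
which matches the target exactly.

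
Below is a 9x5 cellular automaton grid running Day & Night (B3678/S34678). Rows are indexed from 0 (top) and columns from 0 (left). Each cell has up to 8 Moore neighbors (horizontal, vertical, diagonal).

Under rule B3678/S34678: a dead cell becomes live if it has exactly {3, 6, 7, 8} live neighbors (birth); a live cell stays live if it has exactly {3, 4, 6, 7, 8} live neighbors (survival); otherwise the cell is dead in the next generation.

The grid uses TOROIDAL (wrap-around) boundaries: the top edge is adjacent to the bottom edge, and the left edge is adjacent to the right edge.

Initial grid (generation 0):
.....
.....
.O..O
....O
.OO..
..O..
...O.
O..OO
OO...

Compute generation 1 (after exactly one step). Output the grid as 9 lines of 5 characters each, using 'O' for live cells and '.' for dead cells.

Simulating step by step:
Generation 0 (given above): 12 live cells
Generation 1: 15 live cells
(generation 1 grid is the final answer)

Answer: .....
.....
O....
.OOO.
...O.
.OOO.
..OO.
OOO.O
O....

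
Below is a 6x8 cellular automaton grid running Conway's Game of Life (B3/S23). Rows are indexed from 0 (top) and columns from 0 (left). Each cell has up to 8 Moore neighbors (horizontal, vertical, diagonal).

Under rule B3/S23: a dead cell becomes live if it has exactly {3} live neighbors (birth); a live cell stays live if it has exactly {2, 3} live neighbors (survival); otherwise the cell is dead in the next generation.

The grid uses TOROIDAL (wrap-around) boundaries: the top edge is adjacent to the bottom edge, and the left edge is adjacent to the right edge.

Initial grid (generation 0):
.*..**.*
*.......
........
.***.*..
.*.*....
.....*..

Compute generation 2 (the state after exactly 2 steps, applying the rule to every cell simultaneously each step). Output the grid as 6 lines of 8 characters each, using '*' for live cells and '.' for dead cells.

Answer: *...*.*.
*....*.*
****....
**.**...
**.*.*..
*.**..*.

Derivation:
Simulating step by step:
Generation 0 (given above): 12 live cells
Generation 1: 16 live cells
*...***.
*.......
.**.....
.*.**...
.*.*....
*.*..**.
Generation 2: 22 live cells
(generation 2 grid is the final answer)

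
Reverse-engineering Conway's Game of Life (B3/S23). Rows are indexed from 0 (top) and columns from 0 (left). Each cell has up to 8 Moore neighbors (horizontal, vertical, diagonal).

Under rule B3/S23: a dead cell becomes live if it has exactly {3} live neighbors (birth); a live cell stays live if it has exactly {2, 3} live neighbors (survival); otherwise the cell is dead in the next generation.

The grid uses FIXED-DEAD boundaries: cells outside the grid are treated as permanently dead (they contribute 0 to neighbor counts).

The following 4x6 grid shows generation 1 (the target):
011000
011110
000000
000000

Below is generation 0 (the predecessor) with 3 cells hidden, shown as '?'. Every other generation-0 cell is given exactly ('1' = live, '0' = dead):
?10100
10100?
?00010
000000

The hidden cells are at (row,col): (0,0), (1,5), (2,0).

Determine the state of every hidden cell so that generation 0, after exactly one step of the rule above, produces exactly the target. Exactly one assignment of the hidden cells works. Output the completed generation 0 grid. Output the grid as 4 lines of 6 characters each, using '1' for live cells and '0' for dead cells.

Hidden generation-0 cells (in order): (0,0), (1,5), (2,0).
A hidden cell only influences target cells in its own 3x3 neighborhood. Try each of the 2^3 = 8 assignments, step the completed generation 0 forward once under B3/S23, and compare with the target:
  (0,0)=0 (1,5)=0 (2,0)=0 -> step gives (1,4)='0' but target has '1' -> reject
  (0,0)=0 (1,5)=0 (2,0)=1 -> step gives (1,0)='1' but target has '0' -> reject
  (0,0)=0 (1,5)=1 (2,0)=0 -> step reproduces the target at every cell -> ACCEPT
  (0,0)=0 (1,5)=1 (2,0)=1 -> step gives (1,0)='1' but target has '0' -> reject
  (0,0)=1 (1,5)=0 (2,0)=0 -> step gives (0,0)='1' but target has '0' -> reject
  (0,0)=1 (1,5)=0 (2,0)=1 -> step gives (0,0)='1' but target has '0' -> reject
  (0,0)=1 (1,5)=1 (2,0)=0 -> step gives (0,0)='1' but target has '0' -> reject
  (0,0)=1 (1,5)=1 (2,0)=1 -> step gives (0,0)='1' but target has '0' -> reject
Unique solution: (0,0)=dead, (1,5)=live, (2,0)=dead.
Check: live-neighbor counts of every cell in the completed generation 0:
223121
132331
121212
000111
Applying B3/S23 to generation 0 with these counts gives:
011000
011110
000000
000000
which matches the target exactly.

Answer: 010100
101001
000010
000000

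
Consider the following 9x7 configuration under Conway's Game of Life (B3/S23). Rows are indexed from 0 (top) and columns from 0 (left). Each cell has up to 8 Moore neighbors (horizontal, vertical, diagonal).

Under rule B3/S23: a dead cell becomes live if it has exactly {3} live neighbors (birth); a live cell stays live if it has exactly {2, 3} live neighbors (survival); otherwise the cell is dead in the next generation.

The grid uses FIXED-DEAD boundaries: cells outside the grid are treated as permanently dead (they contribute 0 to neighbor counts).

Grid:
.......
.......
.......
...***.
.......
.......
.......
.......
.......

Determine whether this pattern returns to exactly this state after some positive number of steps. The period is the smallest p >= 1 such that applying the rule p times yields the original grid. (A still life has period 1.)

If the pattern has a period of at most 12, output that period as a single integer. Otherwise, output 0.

Simulating and comparing each generation to the original:
Gen 0 (original, given above): 3 live cells
Gen 1: 3 live cells, differs from original
Gen 2: 3 live cells, MATCHES original -> period = 2

Answer: 2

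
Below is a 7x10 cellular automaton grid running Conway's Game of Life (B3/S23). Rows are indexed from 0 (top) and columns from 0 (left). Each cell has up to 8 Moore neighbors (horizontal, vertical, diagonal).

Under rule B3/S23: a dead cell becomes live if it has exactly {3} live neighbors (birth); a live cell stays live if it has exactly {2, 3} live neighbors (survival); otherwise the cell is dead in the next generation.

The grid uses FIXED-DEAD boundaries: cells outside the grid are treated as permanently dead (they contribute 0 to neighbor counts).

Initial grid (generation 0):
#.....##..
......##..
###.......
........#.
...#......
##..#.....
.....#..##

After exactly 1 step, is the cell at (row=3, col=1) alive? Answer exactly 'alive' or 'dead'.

Answer: alive

Derivation:
Simulating step by step:
Generation 0 (given above): 16 live cells
Generation 1: 10 live cells
......##..
#.....##..
.#.....#..
.##.......
..........
....#.....
..........

Cell (3,1) at generation 1: 1 -> alive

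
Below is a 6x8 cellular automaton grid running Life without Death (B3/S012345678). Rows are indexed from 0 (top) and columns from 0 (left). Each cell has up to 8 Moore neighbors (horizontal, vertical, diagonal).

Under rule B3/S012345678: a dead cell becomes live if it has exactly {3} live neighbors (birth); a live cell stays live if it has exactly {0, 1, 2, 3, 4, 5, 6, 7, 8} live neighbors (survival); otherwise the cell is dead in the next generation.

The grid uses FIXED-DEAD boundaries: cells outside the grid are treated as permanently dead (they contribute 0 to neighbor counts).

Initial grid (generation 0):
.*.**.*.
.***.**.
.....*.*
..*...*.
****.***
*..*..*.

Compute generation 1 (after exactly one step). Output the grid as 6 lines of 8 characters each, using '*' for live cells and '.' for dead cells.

Simulating step by step:
Generation 0 (given above): 23 live cells
Generation 1: 33 live cells
(generation 1 grid is the final answer)

Answer: .*.**.*.
.***.***
.*.***.*
..***.*.
********
*..*****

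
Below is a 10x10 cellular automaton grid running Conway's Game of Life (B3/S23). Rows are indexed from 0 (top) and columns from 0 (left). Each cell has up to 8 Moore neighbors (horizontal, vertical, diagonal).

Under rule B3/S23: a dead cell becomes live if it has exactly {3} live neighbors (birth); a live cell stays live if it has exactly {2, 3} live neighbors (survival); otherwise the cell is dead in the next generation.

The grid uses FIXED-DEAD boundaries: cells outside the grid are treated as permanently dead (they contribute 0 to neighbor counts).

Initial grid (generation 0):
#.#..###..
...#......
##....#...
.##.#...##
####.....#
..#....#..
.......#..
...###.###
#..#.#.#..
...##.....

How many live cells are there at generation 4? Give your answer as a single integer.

Simulating step by step:
Generation 0 (given above): 34 live cells
Generation 1: 26 live cells
......#...
#.#..#.#..
##.#......
........##
#........#
..##....#.
...##..#..
...#.#.#..
..#..#.#..
...##.....
Generation 2: 29 live cells
......#...
#.#...#...
###.....#.
##......##
.........#
..###...#.
......###.
..##.#.##.
..#..#....
...##.....
Generation 3: 31 live cells
..........
#.#....#..
..#....###
#.#.....##
.###.....#
...#....##
.....##..#
..####..#.
..#..##...
...##.....
Generation 4: 26 live cells
..........
.#.....#..
..##...#.#
.......#..
.#.#......
...##...##
..#..###.#
..##...#..
..#...#...
...###....
Population at generation 4: 26

Answer: 26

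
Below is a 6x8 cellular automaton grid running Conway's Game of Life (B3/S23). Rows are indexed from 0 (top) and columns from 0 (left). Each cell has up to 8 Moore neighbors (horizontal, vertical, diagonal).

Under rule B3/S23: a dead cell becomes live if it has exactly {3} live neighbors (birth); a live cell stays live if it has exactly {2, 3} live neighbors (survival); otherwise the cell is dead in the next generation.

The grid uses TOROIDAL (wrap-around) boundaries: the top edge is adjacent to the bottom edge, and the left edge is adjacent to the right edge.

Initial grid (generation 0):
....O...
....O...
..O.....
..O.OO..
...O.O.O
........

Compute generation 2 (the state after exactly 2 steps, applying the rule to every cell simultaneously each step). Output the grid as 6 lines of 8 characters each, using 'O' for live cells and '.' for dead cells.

Answer: ........
....O...
......O.
........
...O..O.
....OO..

Derivation:
Simulating step by step:
Generation 0 (given above): 9 live cells
Generation 1: 11 live cells
........
...O....
....OO..
..O.OOO.
...O.OO.
....O...
Generation 2: 6 live cells
(generation 2 grid is the final answer)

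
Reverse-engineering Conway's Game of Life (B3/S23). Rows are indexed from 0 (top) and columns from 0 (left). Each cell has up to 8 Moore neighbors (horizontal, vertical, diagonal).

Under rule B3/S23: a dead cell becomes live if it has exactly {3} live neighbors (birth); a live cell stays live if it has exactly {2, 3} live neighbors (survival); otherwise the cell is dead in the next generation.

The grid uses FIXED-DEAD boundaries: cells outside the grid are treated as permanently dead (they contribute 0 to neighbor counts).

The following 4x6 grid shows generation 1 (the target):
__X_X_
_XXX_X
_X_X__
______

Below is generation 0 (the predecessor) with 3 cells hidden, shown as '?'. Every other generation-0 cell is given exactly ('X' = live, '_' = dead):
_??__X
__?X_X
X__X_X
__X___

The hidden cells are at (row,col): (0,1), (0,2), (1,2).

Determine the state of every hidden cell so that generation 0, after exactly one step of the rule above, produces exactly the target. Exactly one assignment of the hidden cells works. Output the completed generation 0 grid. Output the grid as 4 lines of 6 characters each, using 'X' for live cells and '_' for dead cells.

Hidden generation-0 cells (in order): (0,1), (0,2), (1,2).
A hidden cell only influences target cells in its own 3x3 neighborhood. Try each of the 2^3 = 8 assignments, step the completed generation 0 forward once under B3/S23, and compare with the target:
  (0,1)=_ (0,2)=_ (1,2)=_ -> step gives (0,2)='_' but target has 'X' -> reject
  (0,1)=_ (0,2)=_ (1,2)=X -> step gives (0,2)='_' but target has 'X' -> reject
  (0,1)=_ (0,2)=X (1,2)=_ -> step gives (0,2)='_' but target has 'X' -> reject
  (0,1)=_ (0,2)=X (1,2)=X -> step gives (0,3)='X' but target has '_' -> reject
  (0,1)=X (0,2)=_ (1,2)=_ -> step gives (0,2)='_' but target has 'X' -> reject
  (0,1)=X (0,2)=_ (1,2)=X -> step reproduces the target at every cell -> ACCEPT
  (0,1)=X (0,2)=X (1,2)=_ -> step gives (1,2)='_' but target has 'X' -> reject
  (0,1)=X (0,2)=X (1,2)=X -> step gives (0,1)='X' but target has '_' -> reject
Unique solution: (0,1)=live, (0,2)=dead, (1,2)=live.
Check: live-neighbor counts of every cell in the completed generation 0:
113231
233252
034341
121221
Applying B3/S23 to generation 0 with these counts gives:
__X_X_
_XXX_X
_X_X__
______
which matches the target exactly.

Answer: _X___X
__XX_X
X__X_X
__X___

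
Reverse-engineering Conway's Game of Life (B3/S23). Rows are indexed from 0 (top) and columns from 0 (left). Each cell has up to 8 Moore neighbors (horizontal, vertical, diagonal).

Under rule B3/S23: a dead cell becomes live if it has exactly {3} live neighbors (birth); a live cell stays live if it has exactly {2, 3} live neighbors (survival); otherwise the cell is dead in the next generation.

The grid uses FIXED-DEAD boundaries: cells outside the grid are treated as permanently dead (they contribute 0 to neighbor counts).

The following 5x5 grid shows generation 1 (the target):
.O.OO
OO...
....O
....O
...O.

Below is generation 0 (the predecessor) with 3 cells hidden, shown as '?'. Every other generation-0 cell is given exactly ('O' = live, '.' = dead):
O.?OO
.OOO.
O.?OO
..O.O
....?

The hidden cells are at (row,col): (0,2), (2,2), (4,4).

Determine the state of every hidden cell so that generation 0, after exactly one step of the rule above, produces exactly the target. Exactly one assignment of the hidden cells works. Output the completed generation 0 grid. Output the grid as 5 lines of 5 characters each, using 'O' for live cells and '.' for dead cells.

Hidden generation-0 cells (in order): (0,2), (2,2), (4,4).
A hidden cell only influences target cells in its own 3x3 neighborhood. Try each of the 2^3 = 8 assignments, step the completed generation 0 forward once under B3/S23, and compare with the target:
  (0,2)=. (2,2)=. (4,4)=. -> step gives (4,3)='.' but target has 'O' -> reject
  (0,2)=. (2,2)=. (4,4)=O -> step reproduces the target at every cell -> ACCEPT
  (0,2)=. (2,2)=O (4,4)=. -> step gives (1,1)='.' but target has 'O' -> reject
  (0,2)=. (2,2)=O (4,4)=O -> step gives (1,1)='.' but target has 'O' -> reject
  (0,2)=O (2,2)=. (4,4)=. -> step gives (0,1)='.' but target has 'O' -> reject
  (0,2)=O (2,2)=. (4,4)=O -> step gives (0,1)='.' but target has 'O' -> reject
  (0,2)=O (2,2)=O (4,4)=. -> step gives (0,1)='.' but target has 'O' -> reject
  (0,2)=O (2,2)=O (4,4)=O -> step gives (0,1)='.' but target has 'O' -> reject
Unique solution: (0,2)=dead, (2,2)=dead, (4,4)=live.
Check: live-neighbor counts of every cell in the completed generation 0:
13432
33455
14553
12153
01131
Applying B3/S23 to generation 0 with these counts gives:
.O.OO
OO...
....O
....O
...O.
which matches the target exactly.

Answer: O..OO
.OOO.
O..OO
..O.O
....O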